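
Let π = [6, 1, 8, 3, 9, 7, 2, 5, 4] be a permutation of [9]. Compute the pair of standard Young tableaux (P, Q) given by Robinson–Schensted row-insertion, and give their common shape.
P = [1, 2, 4] / [3, 5, 9] / [6, 7] / [8];  Q = [1, 3, 5] / [2, 4, 6] / [7, 8] / [9];  common shape = (3, 3, 2, 1)

Row-insert the values π_1, π_2, … into P one at a time, bumping the leftmost entry strictly greater than the inserted value down to the next row. The recording tableau Q records, in position (i, j), the step at which that cell was added to P.
  Insert 6 (step 1): P = [6];  Q = [1]
  Insert 1 (step 2): P = [1] / [6];  Q = [1] / [2]
  Insert 8 (step 3): P = [1, 8] / [6];  Q = [1, 3] / [2]
  Insert 3 (step 4): P = [1, 3] / [6, 8];  Q = [1, 3] / [2, 4]
  Insert 9 (step 5): P = [1, 3, 9] / [6, 8];  Q = [1, 3, 5] / [2, 4]
  Insert 7 (step 6): P = [1, 3, 7] / [6, 8, 9];  Q = [1, 3, 5] / [2, 4, 6]
  Insert 2 (step 7): P = [1, 2, 7] / [3, 8, 9] / [6];  Q = [1, 3, 5] / [2, 4, 6] / [7]
  Insert 5 (step 8): P = [1, 2, 5] / [3, 7, 9] / [6, 8];  Q = [1, 3, 5] / [2, 4, 6] / [7, 8]
  Insert 4 (step 9): P = [1, 2, 4] / [3, 5, 9] / [6, 7] / [8];  Q = [1, 3, 5] / [2, 4, 6] / [7, 8] / [9]
Final shape: (3, 3, 2, 1).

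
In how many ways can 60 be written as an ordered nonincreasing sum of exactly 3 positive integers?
p(60, 3 parts) = 300

Partitions of n into exactly k parts are in bijection with partitions of n − k into at most k parts (subtract 1 from each part). So p(60, exactly 3) = p(57, parts ≤ 3). Computing via the recurrence p(m, j) = p(m, j−1) + p(m−j, j) gives 300.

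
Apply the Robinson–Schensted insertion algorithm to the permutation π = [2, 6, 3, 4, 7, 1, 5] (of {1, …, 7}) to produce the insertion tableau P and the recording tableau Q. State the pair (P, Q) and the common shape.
P = [1, 3, 4, 5] / [2, 7] / [6];  Q = [1, 2, 4, 5] / [3, 7] / [6];  common shape = (4, 2, 1)

Row-insert the values π_1, π_2, … into P one at a time, bumping the leftmost entry strictly greater than the inserted value down to the next row. The recording tableau Q records, in position (i, j), the step at which that cell was added to P.
  Insert 2 (step 1): P = [2];  Q = [1]
  Insert 6 (step 2): P = [2, 6];  Q = [1, 2]
  Insert 3 (step 3): P = [2, 3] / [6];  Q = [1, 2] / [3]
  Insert 4 (step 4): P = [2, 3, 4] / [6];  Q = [1, 2, 4] / [3]
  Insert 7 (step 5): P = [2, 3, 4, 7] / [6];  Q = [1, 2, 4, 5] / [3]
  Insert 1 (step 6): P = [1, 3, 4, 7] / [2] / [6];  Q = [1, 2, 4, 5] / [3] / [6]
  Insert 5 (step 7): P = [1, 3, 4, 5] / [2, 7] / [6];  Q = [1, 2, 4, 5] / [3, 7] / [6]
Final shape: (4, 2, 1).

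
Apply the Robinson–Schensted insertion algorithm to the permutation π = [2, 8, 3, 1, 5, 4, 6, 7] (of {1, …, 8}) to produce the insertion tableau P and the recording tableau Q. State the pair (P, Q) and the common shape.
P = [1, 3, 4, 6, 7] / [2, 5] / [8];  Q = [1, 2, 5, 7, 8] / [3, 6] / [4];  common shape = (5, 2, 1)

Row-insert the values π_1, π_2, … into P one at a time, bumping the leftmost entry strictly greater than the inserted value down to the next row. The recording tableau Q records, in position (i, j), the step at which that cell was added to P.
  Insert 2 (step 1): P = [2];  Q = [1]
  Insert 8 (step 2): P = [2, 8];  Q = [1, 2]
  Insert 3 (step 3): P = [2, 3] / [8];  Q = [1, 2] / [3]
  Insert 1 (step 4): P = [1, 3] / [2] / [8];  Q = [1, 2] / [3] / [4]
  Insert 5 (step 5): P = [1, 3, 5] / [2] / [8];  Q = [1, 2, 5] / [3] / [4]
  Insert 4 (step 6): P = [1, 3, 4] / [2, 5] / [8];  Q = [1, 2, 5] / [3, 6] / [4]
  Insert 6 (step 7): P = [1, 3, 4, 6] / [2, 5] / [8];  Q = [1, 2, 5, 7] / [3, 6] / [4]
  Insert 7 (step 8): P = [1, 3, 4, 6, 7] / [2, 5] / [8];  Q = [1, 2, 5, 7, 8] / [3, 6] / [4]
Final shape: (5, 2, 1).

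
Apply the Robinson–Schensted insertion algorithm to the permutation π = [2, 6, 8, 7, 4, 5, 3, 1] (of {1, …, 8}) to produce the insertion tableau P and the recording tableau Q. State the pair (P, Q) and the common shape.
P = [1, 3, 5] / [2, 7] / [4] / [6] / [8];  Q = [1, 2, 3] / [4, 6] / [5] / [7] / [8];  common shape = (3, 2, 1, 1, 1)

Row-insert the values π_1, π_2, … into P one at a time, bumping the leftmost entry strictly greater than the inserted value down to the next row. The recording tableau Q records, in position (i, j), the step at which that cell was added to P.
  Insert 2 (step 1): P = [2];  Q = [1]
  Insert 6 (step 2): P = [2, 6];  Q = [1, 2]
  Insert 8 (step 3): P = [2, 6, 8];  Q = [1, 2, 3]
  Insert 7 (step 4): P = [2, 6, 7] / [8];  Q = [1, 2, 3] / [4]
  Insert 4 (step 5): P = [2, 4, 7] / [6] / [8];  Q = [1, 2, 3] / [4] / [5]
  Insert 5 (step 6): P = [2, 4, 5] / [6, 7] / [8];  Q = [1, 2, 3] / [4, 6] / [5]
  Insert 3 (step 7): P = [2, 3, 5] / [4, 7] / [6] / [8];  Q = [1, 2, 3] / [4, 6] / [5] / [7]
  Insert 1 (step 8): P = [1, 3, 5] / [2, 7] / [4] / [6] / [8];  Q = [1, 2, 3] / [4, 6] / [5] / [7] / [8]
Final shape: (3, 2, 1, 1, 1).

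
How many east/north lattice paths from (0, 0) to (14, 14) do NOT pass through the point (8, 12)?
Number of paths = 36589440

Total paths from (0, 0) to (14, 14): C(28, 14) = 40116600. Paths through (8, 12): (paths (0, 0) → (8, 12)) × (paths (8, 12) → (14, 14)) = C(20, 8) · C(8, 6) = 125970 · 28 = 3527160. Avoidance count = 40116600 − 3527160 = 36589440.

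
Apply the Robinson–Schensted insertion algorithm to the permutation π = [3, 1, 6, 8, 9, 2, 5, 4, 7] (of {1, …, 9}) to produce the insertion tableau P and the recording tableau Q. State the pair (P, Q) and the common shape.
P = [1, 2, 4, 7] / [3, 5, 8, 9] / [6];  Q = [1, 3, 4, 5] / [2, 6, 7, 9] / [8];  common shape = (4, 4, 1)

Row-insert the values π_1, π_2, … into P one at a time, bumping the leftmost entry strictly greater than the inserted value down to the next row. The recording tableau Q records, in position (i, j), the step at which that cell was added to P.
  Insert 3 (step 1): P = [3];  Q = [1]
  Insert 1 (step 2): P = [1] / [3];  Q = [1] / [2]
  Insert 6 (step 3): P = [1, 6] / [3];  Q = [1, 3] / [2]
  Insert 8 (step 4): P = [1, 6, 8] / [3];  Q = [1, 3, 4] / [2]
  Insert 9 (step 5): P = [1, 6, 8, 9] / [3];  Q = [1, 3, 4, 5] / [2]
  Insert 2 (step 6): P = [1, 2, 8, 9] / [3, 6];  Q = [1, 3, 4, 5] / [2, 6]
  Insert 5 (step 7): P = [1, 2, 5, 9] / [3, 6, 8];  Q = [1, 3, 4, 5] / [2, 6, 7]
  Insert 4 (step 8): P = [1, 2, 4, 9] / [3, 5, 8] / [6];  Q = [1, 3, 4, 5] / [2, 6, 7] / [8]
  Insert 7 (step 9): P = [1, 2, 4, 7] / [3, 5, 8, 9] / [6];  Q = [1, 3, 4, 5] / [2, 6, 7, 9] / [8]
Final shape: (4, 4, 1).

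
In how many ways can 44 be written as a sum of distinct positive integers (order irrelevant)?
q(44) = 1816

A partition into distinct parts is a strictly decreasing sequence summing to n. The recurrence d(n, m) = d(n, m−1) + d(n−m, m−1) (use part m at most once) with q(n) = d(n, n) gives q(44) = 1816. (Euler's theorem: # distinct-part partitions = # odd-part partitions.)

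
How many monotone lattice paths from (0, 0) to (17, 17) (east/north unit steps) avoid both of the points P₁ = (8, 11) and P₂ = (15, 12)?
Number of paths = 1602955026

Inclusion–exclusion. Total paths: C(34, 17) = 2333606220. Through P₁: C(19, 8)·C(15, 9) = 378287910. Through P₂: C(27, 15)·C(7, 2) = 365061060. Since P₁ is strictly southwest of P₂, a monotone path through both must visit P₁ then P₂; paths through both = C(19, 8)·C(8, 7)·C(7, 2) = 12697776. Avoid both = 2333606220 − 378287910 − 365061060 + 12697776 = 1602955026.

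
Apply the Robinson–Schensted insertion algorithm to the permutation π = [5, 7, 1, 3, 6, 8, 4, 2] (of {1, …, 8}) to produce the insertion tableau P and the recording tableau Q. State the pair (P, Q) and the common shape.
P = [1, 2, 4, 8] / [3, 6] / [5] / [7];  Q = [1, 2, 5, 6] / [3, 4] / [7] / [8];  common shape = (4, 2, 1, 1)

Row-insert the values π_1, π_2, … into P one at a time, bumping the leftmost entry strictly greater than the inserted value down to the next row. The recording tableau Q records, in position (i, j), the step at which that cell was added to P.
  Insert 5 (step 1): P = [5];  Q = [1]
  Insert 7 (step 2): P = [5, 7];  Q = [1, 2]
  Insert 1 (step 3): P = [1, 7] / [5];  Q = [1, 2] / [3]
  Insert 3 (step 4): P = [1, 3] / [5, 7];  Q = [1, 2] / [3, 4]
  Insert 6 (step 5): P = [1, 3, 6] / [5, 7];  Q = [1, 2, 5] / [3, 4]
  Insert 8 (step 6): P = [1, 3, 6, 8] / [5, 7];  Q = [1, 2, 5, 6] / [3, 4]
  Insert 4 (step 7): P = [1, 3, 4, 8] / [5, 6] / [7];  Q = [1, 2, 5, 6] / [3, 4] / [7]
  Insert 2 (step 8): P = [1, 2, 4, 8] / [3, 6] / [5] / [7];  Q = [1, 2, 5, 6] / [3, 4] / [7] / [8]
Final shape: (4, 2, 1, 1).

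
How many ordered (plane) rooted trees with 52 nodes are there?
C_51 = 7684785670514316385230816156

These ordered rooted trees are counted by the Catalan number C_n = (1/(n + 1)) · C(2n, n). For n = 51: C_51 = (1/52) · C(102, 51) = 399608854866744452032002440112/52 = 7684785670514316385230816156.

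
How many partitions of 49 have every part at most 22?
p(49, parts ≤ 22) = 161798

Use the recurrence p(n, m) = p(n, m−1) + p(n−m, m): either the largest part is < m (count p(n, m−1)) or the largest part is exactly m (remove one copy of m, count p(n−m, m)). With p(0, ·) = 1 this gives p(49, parts ≤ 22) = 161798. (By conjugating Young diagrams, this also counts partitions of 49 into at most 22 parts.)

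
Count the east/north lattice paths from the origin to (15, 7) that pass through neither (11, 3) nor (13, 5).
Number of paths = 106760

Inclusion–exclusion. Total paths: C(22, 15) = 170544. Through P₁: C(14, 11)·C(8, 4) = 25480. Through P₂: C(18, 13)·C(4, 2) = 51408. Since P₁ is strictly southwest of P₂, a monotone path through both must visit P₁ then P₂; paths through both = C(14, 11)·C(4, 2)·C(4, 2) = 13104. Avoid both = 170544 − 25480 − 51408 + 13104 = 106760.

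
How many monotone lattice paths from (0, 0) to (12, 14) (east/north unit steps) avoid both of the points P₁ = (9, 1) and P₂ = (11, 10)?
Number of paths = 7891270

Inclusion–exclusion. Total paths: C(26, 12) = 9657700. Through P₁: C(10, 9)·C(16, 3) = 5600. Through P₂: C(21, 11)·C(5, 1) = 1763580. Since P₁ is strictly southwest of P₂, a monotone path through both must visit P₁ then P₂; paths through both = C(10, 9)·C(11, 2)·C(5, 1) = 2750. Avoid both = 9657700 − 5600 − 1763580 + 2750 = 7891270.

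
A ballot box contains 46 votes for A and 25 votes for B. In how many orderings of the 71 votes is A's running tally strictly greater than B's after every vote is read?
Strict-lead orderings = 2947195590791312952

Total orderings of the 71 votes with 46 for A: C(71, 46) = 9964327949818248552. By the Bertrand ballot formula (Cycle Lemma / reflection principle), the number of orderings in which A is strictly ahead of B throughout is (p − q)/(p + q) · C(p + q, p) = (46 − 25)/(46 + 25) · 9964327949818248552 = 2947195590791312952.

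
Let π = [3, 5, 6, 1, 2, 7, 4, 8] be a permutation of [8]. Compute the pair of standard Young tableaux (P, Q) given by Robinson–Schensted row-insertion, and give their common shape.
P = [1, 2, 4, 7, 8] / [3, 5, 6];  Q = [1, 2, 3, 6, 8] / [4, 5, 7];  common shape = (5, 3)

Row-insert the values π_1, π_2, … into P one at a time, bumping the leftmost entry strictly greater than the inserted value down to the next row. The recording tableau Q records, in position (i, j), the step at which that cell was added to P.
  Insert 3 (step 1): P = [3];  Q = [1]
  Insert 5 (step 2): P = [3, 5];  Q = [1, 2]
  Insert 6 (step 3): P = [3, 5, 6];  Q = [1, 2, 3]
  Insert 1 (step 4): P = [1, 5, 6] / [3];  Q = [1, 2, 3] / [4]
  Insert 2 (step 5): P = [1, 2, 6] / [3, 5];  Q = [1, 2, 3] / [4, 5]
  Insert 7 (step 6): P = [1, 2, 6, 7] / [3, 5];  Q = [1, 2, 3, 6] / [4, 5]
  Insert 4 (step 7): P = [1, 2, 4, 7] / [3, 5, 6];  Q = [1, 2, 3, 6] / [4, 5, 7]
  Insert 8 (step 8): P = [1, 2, 4, 7, 8] / [3, 5, 6];  Q = [1, 2, 3, 6, 8] / [4, 5, 7]
Final shape: (5, 3).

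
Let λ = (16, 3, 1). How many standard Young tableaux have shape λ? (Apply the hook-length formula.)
# SYT of shape (16, 3, 1) = 11305

Hook-length formula: f^λ = n! / Π hook(c), product over all cells c of the Young diagram. For λ = (16, 3, 1), n = 20 boxes. Hook lengths by row (left-to-right, top-to-bottom): [18, 16, 15, 13, 12, 11, 10, 9, 8, 7, 6, 5, 4, 3, 2, 1]; [4, 2, 1]; [1]. Product of hooks = 215205838848000. So f^λ = 20! / 215205838848000 = 2432902008176640000 / 215205838848000 = 11305.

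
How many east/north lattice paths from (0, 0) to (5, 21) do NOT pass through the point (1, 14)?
Number of paths = 60830

Total paths from (0, 0) to (5, 21): C(26, 5) = 65780. Paths through (1, 14): (paths (0, 0) → (1, 14)) × (paths (1, 14) → (5, 21)) = C(15, 1) · C(11, 4) = 15 · 330 = 4950. Avoidance count = 65780 − 4950 = 60830.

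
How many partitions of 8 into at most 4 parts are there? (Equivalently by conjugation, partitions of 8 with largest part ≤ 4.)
p(8, parts ≤ 4) = 15

Partitions of 8 with all parts ≤ 4: 4+4, 4+3+1, 4+2+2, 4+2+1+1, 4+1+1+1+1, 3+3+2, 3+3+1+1, 3+2+2+1, 3+2+1+1+1, 3+1+1+1+1+1, 2+2+2+2, 2+2+2+1+1, 2+2+1+1+1+1, 2+1+1+1+1+1+1, 1+1+1+1+1+1+1+1. Count = 15.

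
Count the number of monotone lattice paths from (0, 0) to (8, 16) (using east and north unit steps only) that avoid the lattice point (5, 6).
Number of paths = 603339

Total paths from (0, 0) to (8, 16): C(24, 8) = 735471. Paths through (5, 6): (paths (0, 0) → (5, 6)) × (paths (5, 6) → (8, 16)) = C(11, 5) · C(13, 3) = 462 · 286 = 132132. Avoidance count = 735471 − 132132 = 603339.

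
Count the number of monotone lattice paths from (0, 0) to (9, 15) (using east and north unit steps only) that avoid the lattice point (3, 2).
Number of paths = 1036184

Total paths from (0, 0) to (9, 15): C(24, 9) = 1307504. Paths through (3, 2): (paths (0, 0) → (3, 2)) × (paths (3, 2) → (9, 15)) = C(5, 3) · C(19, 6) = 10 · 27132 = 271320. Avoidance count = 1307504 − 271320 = 1036184.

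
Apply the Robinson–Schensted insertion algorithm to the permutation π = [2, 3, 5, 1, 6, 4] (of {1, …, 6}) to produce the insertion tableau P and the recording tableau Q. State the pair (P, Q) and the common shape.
P = [1, 3, 4, 6] / [2, 5];  Q = [1, 2, 3, 5] / [4, 6];  common shape = (4, 2)

Row-insert the values π_1, π_2, … into P one at a time, bumping the leftmost entry strictly greater than the inserted value down to the next row. The recording tableau Q records, in position (i, j), the step at which that cell was added to P.
  Insert 2 (step 1): P = [2];  Q = [1]
  Insert 3 (step 2): P = [2, 3];  Q = [1, 2]
  Insert 5 (step 3): P = [2, 3, 5];  Q = [1, 2, 3]
  Insert 1 (step 4): P = [1, 3, 5] / [2];  Q = [1, 2, 3] / [4]
  Insert 6 (step 5): P = [1, 3, 5, 6] / [2];  Q = [1, 2, 3, 5] / [4]
  Insert 4 (step 6): P = [1, 3, 4, 6] / [2, 5];  Q = [1, 2, 3, 5] / [4, 6]
Final shape: (4, 2).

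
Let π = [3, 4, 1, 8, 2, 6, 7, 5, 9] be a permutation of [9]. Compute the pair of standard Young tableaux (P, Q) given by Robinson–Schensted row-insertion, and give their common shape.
P = [1, 2, 5, 7, 9] / [3, 4, 6] / [8];  Q = [1, 2, 4, 7, 9] / [3, 5, 6] / [8];  common shape = (5, 3, 1)

Row-insert the values π_1, π_2, … into P one at a time, bumping the leftmost entry strictly greater than the inserted value down to the next row. The recording tableau Q records, in position (i, j), the step at which that cell was added to P.
  Insert 3 (step 1): P = [3];  Q = [1]
  Insert 4 (step 2): P = [3, 4];  Q = [1, 2]
  Insert 1 (step 3): P = [1, 4] / [3];  Q = [1, 2] / [3]
  Insert 8 (step 4): P = [1, 4, 8] / [3];  Q = [1, 2, 4] / [3]
  Insert 2 (step 5): P = [1, 2, 8] / [3, 4];  Q = [1, 2, 4] / [3, 5]
  Insert 6 (step 6): P = [1, 2, 6] / [3, 4, 8];  Q = [1, 2, 4] / [3, 5, 6]
  Insert 7 (step 7): P = [1, 2, 6, 7] / [3, 4, 8];  Q = [1, 2, 4, 7] / [3, 5, 6]
  Insert 5 (step 8): P = [1, 2, 5, 7] / [3, 4, 6] / [8];  Q = [1, 2, 4, 7] / [3, 5, 6] / [8]
  Insert 9 (step 9): P = [1, 2, 5, 7, 9] / [3, 4, 6] / [8];  Q = [1, 2, 4, 7, 9] / [3, 5, 6] / [8]
Final shape: (5, 3, 1).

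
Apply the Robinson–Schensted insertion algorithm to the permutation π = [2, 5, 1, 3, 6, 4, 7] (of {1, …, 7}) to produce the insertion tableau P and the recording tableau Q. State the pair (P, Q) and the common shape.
P = [1, 3, 4, 7] / [2, 5, 6];  Q = [1, 2, 5, 7] / [3, 4, 6];  common shape = (4, 3)

Row-insert the values π_1, π_2, … into P one at a time, bumping the leftmost entry strictly greater than the inserted value down to the next row. The recording tableau Q records, in position (i, j), the step at which that cell was added to P.
  Insert 2 (step 1): P = [2];  Q = [1]
  Insert 5 (step 2): P = [2, 5];  Q = [1, 2]
  Insert 1 (step 3): P = [1, 5] / [2];  Q = [1, 2] / [3]
  Insert 3 (step 4): P = [1, 3] / [2, 5];  Q = [1, 2] / [3, 4]
  Insert 6 (step 5): P = [1, 3, 6] / [2, 5];  Q = [1, 2, 5] / [3, 4]
  Insert 4 (step 6): P = [1, 3, 4] / [2, 5, 6];  Q = [1, 2, 5] / [3, 4, 6]
  Insert 7 (step 7): P = [1, 3, 4, 7] / [2, 5, 6];  Q = [1, 2, 5, 7] / [3, 4, 6]
Final shape: (4, 3).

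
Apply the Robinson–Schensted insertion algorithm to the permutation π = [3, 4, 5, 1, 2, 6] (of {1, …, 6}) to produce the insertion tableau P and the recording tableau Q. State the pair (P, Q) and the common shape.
P = [1, 2, 5, 6] / [3, 4];  Q = [1, 2, 3, 6] / [4, 5];  common shape = (4, 2)

Row-insert the values π_1, π_2, … into P one at a time, bumping the leftmost entry strictly greater than the inserted value down to the next row. The recording tableau Q records, in position (i, j), the step at which that cell was added to P.
  Insert 3 (step 1): P = [3];  Q = [1]
  Insert 4 (step 2): P = [3, 4];  Q = [1, 2]
  Insert 5 (step 3): P = [3, 4, 5];  Q = [1, 2, 3]
  Insert 1 (step 4): P = [1, 4, 5] / [3];  Q = [1, 2, 3] / [4]
  Insert 2 (step 5): P = [1, 2, 5] / [3, 4];  Q = [1, 2, 3] / [4, 5]
  Insert 6 (step 6): P = [1, 2, 5, 6] / [3, 4];  Q = [1, 2, 3, 6] / [4, 5]
Final shape: (4, 2).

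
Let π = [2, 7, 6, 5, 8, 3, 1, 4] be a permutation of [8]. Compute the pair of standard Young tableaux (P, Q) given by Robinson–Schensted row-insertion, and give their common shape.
P = [1, 3, 4] / [2, 8] / [5] / [6] / [7];  Q = [1, 2, 5] / [3, 8] / [4] / [6] / [7];  common shape = (3, 2, 1, 1, 1)

Row-insert the values π_1, π_2, … into P one at a time, bumping the leftmost entry strictly greater than the inserted value down to the next row. The recording tableau Q records, in position (i, j), the step at which that cell was added to P.
  Insert 2 (step 1): P = [2];  Q = [1]
  Insert 7 (step 2): P = [2, 7];  Q = [1, 2]
  Insert 6 (step 3): P = [2, 6] / [7];  Q = [1, 2] / [3]
  Insert 5 (step 4): P = [2, 5] / [6] / [7];  Q = [1, 2] / [3] / [4]
  Insert 8 (step 5): P = [2, 5, 8] / [6] / [7];  Q = [1, 2, 5] / [3] / [4]
  Insert 3 (step 6): P = [2, 3, 8] / [5] / [6] / [7];  Q = [1, 2, 5] / [3] / [4] / [6]
  Insert 1 (step 7): P = [1, 3, 8] / [2] / [5] / [6] / [7];  Q = [1, 2, 5] / [3] / [4] / [6] / [7]
  Insert 4 (step 8): P = [1, 3, 4] / [2, 8] / [5] / [6] / [7];  Q = [1, 2, 5] / [3, 8] / [4] / [6] / [7]
Final shape: (3, 2, 1, 1, 1).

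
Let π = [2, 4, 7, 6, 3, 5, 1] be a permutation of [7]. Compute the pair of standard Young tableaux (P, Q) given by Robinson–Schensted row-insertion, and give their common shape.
P = [1, 3, 5] / [2, 6] / [4] / [7];  Q = [1, 2, 3] / [4, 6] / [5] / [7];  common shape = (3, 2, 1, 1)

Row-insert the values π_1, π_2, … into P one at a time, bumping the leftmost entry strictly greater than the inserted value down to the next row. The recording tableau Q records, in position (i, j), the step at which that cell was added to P.
  Insert 2 (step 1): P = [2];  Q = [1]
  Insert 4 (step 2): P = [2, 4];  Q = [1, 2]
  Insert 7 (step 3): P = [2, 4, 7];  Q = [1, 2, 3]
  Insert 6 (step 4): P = [2, 4, 6] / [7];  Q = [1, 2, 3] / [4]
  Insert 3 (step 5): P = [2, 3, 6] / [4] / [7];  Q = [1, 2, 3] / [4] / [5]
  Insert 5 (step 6): P = [2, 3, 5] / [4, 6] / [7];  Q = [1, 2, 3] / [4, 6] / [5]
  Insert 1 (step 7): P = [1, 3, 5] / [2, 6] / [4] / [7];  Q = [1, 2, 3] / [4, 6] / [5] / [7]
Final shape: (3, 2, 1, 1).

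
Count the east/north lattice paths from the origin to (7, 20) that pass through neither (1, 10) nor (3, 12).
Number of paths = 607387

Inclusion–exclusion. Total paths: C(27, 7) = 888030. Through P₁: C(11, 1)·C(16, 6) = 88088. Through P₂: C(15, 3)·C(12, 4) = 225225. Since P₁ is strictly southwest of P₂, a monotone path through both must visit P₁ then P₂; paths through both = C(11, 1)·C(4, 2)·C(12, 4) = 32670. Avoid both = 888030 − 88088 − 225225 + 32670 = 607387.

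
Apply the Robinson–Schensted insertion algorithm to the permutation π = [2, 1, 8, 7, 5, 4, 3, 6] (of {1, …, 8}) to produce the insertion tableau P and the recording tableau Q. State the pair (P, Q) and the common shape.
P = [1, 3, 6] / [2, 4] / [5] / [7] / [8];  Q = [1, 3, 8] / [2, 4] / [5] / [6] / [7];  common shape = (3, 2, 1, 1, 1)

Row-insert the values π_1, π_2, … into P one at a time, bumping the leftmost entry strictly greater than the inserted value down to the next row. The recording tableau Q records, in position (i, j), the step at which that cell was added to P.
  Insert 2 (step 1): P = [2];  Q = [1]
  Insert 1 (step 2): P = [1] / [2];  Q = [1] / [2]
  Insert 8 (step 3): P = [1, 8] / [2];  Q = [1, 3] / [2]
  Insert 7 (step 4): P = [1, 7] / [2, 8];  Q = [1, 3] / [2, 4]
  Insert 5 (step 5): P = [1, 5] / [2, 7] / [8];  Q = [1, 3] / [2, 4] / [5]
  Insert 4 (step 6): P = [1, 4] / [2, 5] / [7] / [8];  Q = [1, 3] / [2, 4] / [5] / [6]
  Insert 3 (step 7): P = [1, 3] / [2, 4] / [5] / [7] / [8];  Q = [1, 3] / [2, 4] / [5] / [6] / [7]
  Insert 6 (step 8): P = [1, 3, 6] / [2, 4] / [5] / [7] / [8];  Q = [1, 3, 8] / [2, 4] / [5] / [6] / [7]
Final shape: (3, 2, 1, 1, 1).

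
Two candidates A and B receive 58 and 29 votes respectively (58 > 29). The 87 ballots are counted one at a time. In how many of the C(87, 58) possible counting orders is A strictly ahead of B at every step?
Strict-lead orderings = 33805622655676055586120

Total orderings of the 87 votes with 58 for A: C(87, 58) = 101416867967028166758360. By the Bertrand ballot formula (Cycle Lemma / reflection principle), the number of orderings in which A is strictly ahead of B throughout is (p − q)/(p + q) · C(p + q, p) = (58 − 29)/(58 + 29) · 101416867967028166758360 = 33805622655676055586120.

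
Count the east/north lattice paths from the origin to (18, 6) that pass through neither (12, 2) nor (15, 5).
Number of paths = 60750

Inclusion–exclusion. Total paths: C(24, 18) = 134596. Through P₁: C(14, 12)·C(10, 6) = 19110. Through P₂: C(20, 15)·C(4, 3) = 62016. Since P₁ is strictly southwest of P₂, a monotone path through both must visit P₁ then P₂; paths through both = C(14, 12)·C(6, 3)·C(4, 3) = 7280. Avoid both = 134596 − 19110 − 62016 + 7280 = 60750.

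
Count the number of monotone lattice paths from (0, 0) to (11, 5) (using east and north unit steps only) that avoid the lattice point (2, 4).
Number of paths = 4218

Total paths from (0, 0) to (11, 5): C(16, 11) = 4368. Paths through (2, 4): (paths (0, 0) → (2, 4)) × (paths (2, 4) → (11, 5)) = C(6, 2) · C(10, 9) = 15 · 10 = 150. Avoidance count = 4368 − 150 = 4218.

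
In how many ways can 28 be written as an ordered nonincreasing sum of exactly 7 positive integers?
p(28, 7 parts) = 436

Partitions of n into exactly k parts are in bijection with partitions of n − k into at most k parts (subtract 1 from each part). So p(28, exactly 7) = p(21, parts ≤ 7). Computing via the recurrence p(m, j) = p(m, j−1) + p(m−j, j) gives 436.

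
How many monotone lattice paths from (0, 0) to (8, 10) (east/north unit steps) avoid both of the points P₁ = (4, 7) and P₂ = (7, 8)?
Number of paths = 16863

Inclusion–exclusion. Total paths: C(18, 8) = 43758. Through P₁: C(11, 4)·C(7, 4) = 11550. Through P₂: C(15, 7)·C(3, 1) = 19305. Since P₁ is strictly southwest of P₂, a monotone path through both must visit P₁ then P₂; paths through both = C(11, 4)·C(4, 3)·C(3, 1) = 3960. Avoid both = 43758 − 11550 − 19305 + 3960 = 16863.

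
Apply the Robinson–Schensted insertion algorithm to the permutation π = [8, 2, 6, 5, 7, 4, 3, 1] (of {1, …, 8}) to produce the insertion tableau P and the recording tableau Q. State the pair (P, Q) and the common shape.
P = [1, 3, 7] / [2] / [4] / [5] / [6] / [8];  Q = [1, 3, 5] / [2] / [4] / [6] / [7] / [8];  common shape = (3, 1, 1, 1, 1, 1)

Row-insert the values π_1, π_2, … into P one at a time, bumping the leftmost entry strictly greater than the inserted value down to the next row. The recording tableau Q records, in position (i, j), the step at which that cell was added to P.
  Insert 8 (step 1): P = [8];  Q = [1]
  Insert 2 (step 2): P = [2] / [8];  Q = [1] / [2]
  Insert 6 (step 3): P = [2, 6] / [8];  Q = [1, 3] / [2]
  Insert 5 (step 4): P = [2, 5] / [6] / [8];  Q = [1, 3] / [2] / [4]
  Insert 7 (step 5): P = [2, 5, 7] / [6] / [8];  Q = [1, 3, 5] / [2] / [4]
  Insert 4 (step 6): P = [2, 4, 7] / [5] / [6] / [8];  Q = [1, 3, 5] / [2] / [4] / [6]
  Insert 3 (step 7): P = [2, 3, 7] / [4] / [5] / [6] / [8];  Q = [1, 3, 5] / [2] / [4] / [6] / [7]
  Insert 1 (step 8): P = [1, 3, 7] / [2] / [4] / [5] / [6] / [8];  Q = [1, 3, 5] / [2] / [4] / [6] / [7] / [8]
Final shape: (3, 1, 1, 1, 1, 1).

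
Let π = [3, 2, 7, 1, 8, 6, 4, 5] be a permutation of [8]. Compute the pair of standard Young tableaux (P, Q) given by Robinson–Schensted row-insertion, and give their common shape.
P = [1, 4, 5] / [2, 6, 8] / [3, 7];  Q = [1, 3, 5] / [2, 6, 8] / [4, 7];  common shape = (3, 3, 2)

Row-insert the values π_1, π_2, … into P one at a time, bumping the leftmost entry strictly greater than the inserted value down to the next row. The recording tableau Q records, in position (i, j), the step at which that cell was added to P.
  Insert 3 (step 1): P = [3];  Q = [1]
  Insert 2 (step 2): P = [2] / [3];  Q = [1] / [2]
  Insert 7 (step 3): P = [2, 7] / [3];  Q = [1, 3] / [2]
  Insert 1 (step 4): P = [1, 7] / [2] / [3];  Q = [1, 3] / [2] / [4]
  Insert 8 (step 5): P = [1, 7, 8] / [2] / [3];  Q = [1, 3, 5] / [2] / [4]
  Insert 6 (step 6): P = [1, 6, 8] / [2, 7] / [3];  Q = [1, 3, 5] / [2, 6] / [4]
  Insert 4 (step 7): P = [1, 4, 8] / [2, 6] / [3, 7];  Q = [1, 3, 5] / [2, 6] / [4, 7]
  Insert 5 (step 8): P = [1, 4, 5] / [2, 6, 8] / [3, 7];  Q = [1, 3, 5] / [2, 6, 8] / [4, 7]
Final shape: (3, 3, 2).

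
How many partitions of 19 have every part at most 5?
p(19, parts ≤ 5) = 164

Use the recurrence p(n, m) = p(n, m−1) + p(n−m, m): either the largest part is < m (count p(n, m−1)) or the largest part is exactly m (remove one copy of m, count p(n−m, m)). With p(0, ·) = 1 this gives p(19, parts ≤ 5) = 164. (By conjugating Young diagrams, this also counts partitions of 19 into at most 5 parts.)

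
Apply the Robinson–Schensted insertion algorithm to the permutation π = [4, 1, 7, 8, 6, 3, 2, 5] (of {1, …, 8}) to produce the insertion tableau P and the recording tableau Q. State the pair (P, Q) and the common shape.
P = [1, 2, 5] / [3, 6, 8] / [4] / [7];  Q = [1, 3, 4] / [2, 5, 8] / [6] / [7];  common shape = (3, 3, 1, 1)

Row-insert the values π_1, π_2, … into P one at a time, bumping the leftmost entry strictly greater than the inserted value down to the next row. The recording tableau Q records, in position (i, j), the step at which that cell was added to P.
  Insert 4 (step 1): P = [4];  Q = [1]
  Insert 1 (step 2): P = [1] / [4];  Q = [1] / [2]
  Insert 7 (step 3): P = [1, 7] / [4];  Q = [1, 3] / [2]
  Insert 8 (step 4): P = [1, 7, 8] / [4];  Q = [1, 3, 4] / [2]
  Insert 6 (step 5): P = [1, 6, 8] / [4, 7];  Q = [1, 3, 4] / [2, 5]
  Insert 3 (step 6): P = [1, 3, 8] / [4, 6] / [7];  Q = [1, 3, 4] / [2, 5] / [6]
  Insert 2 (step 7): P = [1, 2, 8] / [3, 6] / [4] / [7];  Q = [1, 3, 4] / [2, 5] / [6] / [7]
  Insert 5 (step 8): P = [1, 2, 5] / [3, 6, 8] / [4] / [7];  Q = [1, 3, 4] / [2, 5, 8] / [6] / [7]
Final shape: (3, 3, 1, 1).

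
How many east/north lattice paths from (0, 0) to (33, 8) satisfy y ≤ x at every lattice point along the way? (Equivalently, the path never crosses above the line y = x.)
Number of paths = 73066305

By the reflection principle (André's argument), the number of monotone paths to (33, 8) with n ≤ m that never go above y = x is C(41, 33) − C(41, 34) = 95548245 − 22481940 = 73066305.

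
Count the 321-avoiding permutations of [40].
C_40 = 2622127042276492108820

These 321-avoiding permutations are counted by the Catalan number C_n = (1/(n + 1)) · C(2n, n). For n = 40: C_40 = (1/41) · C(80, 40) = 107507208733336176461620/41 = 2622127042276492108820.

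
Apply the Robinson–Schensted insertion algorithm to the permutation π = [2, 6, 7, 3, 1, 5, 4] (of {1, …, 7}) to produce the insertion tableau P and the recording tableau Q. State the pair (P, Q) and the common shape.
P = [1, 3, 4] / [2, 5] / [6, 7];  Q = [1, 2, 3] / [4, 6] / [5, 7];  common shape = (3, 2, 2)

Row-insert the values π_1, π_2, … into P one at a time, bumping the leftmost entry strictly greater than the inserted value down to the next row. The recording tableau Q records, in position (i, j), the step at which that cell was added to P.
  Insert 2 (step 1): P = [2];  Q = [1]
  Insert 6 (step 2): P = [2, 6];  Q = [1, 2]
  Insert 7 (step 3): P = [2, 6, 7];  Q = [1, 2, 3]
  Insert 3 (step 4): P = [2, 3, 7] / [6];  Q = [1, 2, 3] / [4]
  Insert 1 (step 5): P = [1, 3, 7] / [2] / [6];  Q = [1, 2, 3] / [4] / [5]
  Insert 5 (step 6): P = [1, 3, 5] / [2, 7] / [6];  Q = [1, 2, 3] / [4, 6] / [5]
  Insert 4 (step 7): P = [1, 3, 4] / [2, 5] / [6, 7];  Q = [1, 2, 3] / [4, 6] / [5, 7]
Final shape: (3, 2, 2).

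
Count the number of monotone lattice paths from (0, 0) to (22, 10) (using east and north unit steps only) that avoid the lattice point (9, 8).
Number of paths = 61959690

Total paths from (0, 0) to (22, 10): C(32, 22) = 64512240. Paths through (9, 8): (paths (0, 0) → (9, 8)) × (paths (9, 8) → (22, 10)) = C(17, 9) · C(15, 13) = 24310 · 105 = 2552550. Avoidance count = 64512240 − 2552550 = 61959690.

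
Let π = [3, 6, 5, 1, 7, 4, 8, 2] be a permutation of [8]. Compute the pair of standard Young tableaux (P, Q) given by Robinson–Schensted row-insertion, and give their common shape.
P = [1, 2, 7, 8] / [3, 4] / [5] / [6];  Q = [1, 2, 5, 7] / [3, 6] / [4] / [8];  common shape = (4, 2, 1, 1)

Row-insert the values π_1, π_2, … into P one at a time, bumping the leftmost entry strictly greater than the inserted value down to the next row. The recording tableau Q records, in position (i, j), the step at which that cell was added to P.
  Insert 3 (step 1): P = [3];  Q = [1]
  Insert 6 (step 2): P = [3, 6];  Q = [1, 2]
  Insert 5 (step 3): P = [3, 5] / [6];  Q = [1, 2] / [3]
  Insert 1 (step 4): P = [1, 5] / [3] / [6];  Q = [1, 2] / [3] / [4]
  Insert 7 (step 5): P = [1, 5, 7] / [3] / [6];  Q = [1, 2, 5] / [3] / [4]
  Insert 4 (step 6): P = [1, 4, 7] / [3, 5] / [6];  Q = [1, 2, 5] / [3, 6] / [4]
  Insert 8 (step 7): P = [1, 4, 7, 8] / [3, 5] / [6];  Q = [1, 2, 5, 7] / [3, 6] / [4]
  Insert 2 (step 8): P = [1, 2, 7, 8] / [3, 4] / [5] / [6];  Q = [1, 2, 5, 7] / [3, 6] / [4] / [8]
Final shape: (4, 2, 1, 1).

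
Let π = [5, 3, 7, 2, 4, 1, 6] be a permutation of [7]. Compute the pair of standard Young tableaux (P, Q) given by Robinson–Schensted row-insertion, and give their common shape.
P = [1, 4, 6] / [2, 7] / [3] / [5];  Q = [1, 3, 7] / [2, 5] / [4] / [6];  common shape = (3, 2, 1, 1)

Row-insert the values π_1, π_2, … into P one at a time, bumping the leftmost entry strictly greater than the inserted value down to the next row. The recording tableau Q records, in position (i, j), the step at which that cell was added to P.
  Insert 5 (step 1): P = [5];  Q = [1]
  Insert 3 (step 2): P = [3] / [5];  Q = [1] / [2]
  Insert 7 (step 3): P = [3, 7] / [5];  Q = [1, 3] / [2]
  Insert 2 (step 4): P = [2, 7] / [3] / [5];  Q = [1, 3] / [2] / [4]
  Insert 4 (step 5): P = [2, 4] / [3, 7] / [5];  Q = [1, 3] / [2, 5] / [4]
  Insert 1 (step 6): P = [1, 4] / [2, 7] / [3] / [5];  Q = [1, 3] / [2, 5] / [4] / [6]
  Insert 6 (step 7): P = [1, 4, 6] / [2, 7] / [3] / [5];  Q = [1, 3, 7] / [2, 5] / [4] / [6]
Final shape: (3, 2, 1, 1).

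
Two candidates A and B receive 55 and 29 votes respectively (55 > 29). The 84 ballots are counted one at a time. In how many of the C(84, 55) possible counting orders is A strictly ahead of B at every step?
Strict-lead orderings = 9138154633052788760352

Total orderings of the 84 votes with 55 for A: C(84, 55) = 29523268814478240610368. By the Bertrand ballot formula (Cycle Lemma / reflection principle), the number of orderings in which A is strictly ahead of B throughout is (p − q)/(p + q) · C(p + q, p) = (55 − 29)/(55 + 29) · 29523268814478240610368 = 9138154633052788760352.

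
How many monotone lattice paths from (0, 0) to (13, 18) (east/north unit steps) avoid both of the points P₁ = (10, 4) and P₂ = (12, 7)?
Number of paths = 205087859

Inclusion–exclusion. Total paths: C(31, 13) = 206253075. Through P₁: C(14, 10)·C(17, 3) = 680680. Through P₂: C(19, 12)·C(12, 1) = 604656. Since P₁ is strictly southwest of P₂, a monotone path through both must visit P₁ then P₂; paths through both = C(14, 10)·C(5, 2)·C(12, 1) = 120120. Avoid both = 206253075 − 680680 − 604656 + 120120 = 205087859.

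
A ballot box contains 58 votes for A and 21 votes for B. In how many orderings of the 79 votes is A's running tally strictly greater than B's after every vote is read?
Strict-lead orderings = 3488967060781725380

Total orderings of the 79 votes with 58 for A: C(79, 58) = 7449416156804224460. By the Bertrand ballot formula (Cycle Lemma / reflection principle), the number of orderings in which A is strictly ahead of B throughout is (p − q)/(p + q) · C(p + q, p) = (58 − 21)/(58 + 21) · 7449416156804224460 = 3488967060781725380.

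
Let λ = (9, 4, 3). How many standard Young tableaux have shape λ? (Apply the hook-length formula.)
# SYT of shape (9, 4, 3) = 69888

Hook-length formula: f^λ = n! / Π hook(c), product over all cells c of the Young diagram. For λ = (9, 4, 3), n = 16 boxes. Hook lengths by row (left-to-right, top-to-bottom): [11, 10, 9, 7, 5, 4, 3, 2, 1]; [5, 4, 3, 1]; [3, 2, 1]. Product of hooks = 299376000. So f^λ = 16! / 299376000 = 20922789888000 / 299376000 = 69888.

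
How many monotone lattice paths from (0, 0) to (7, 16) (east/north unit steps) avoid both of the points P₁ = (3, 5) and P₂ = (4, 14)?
Number of paths = 143717

Inclusion–exclusion. Total paths: C(23, 7) = 245157. Through P₁: C(8, 3)·C(15, 4) = 76440. Through P₂: C(18, 4)·C(5, 3) = 30600. Since P₁ is strictly southwest of P₂, a monotone path through both must visit P₁ then P₂; paths through both = C(8, 3)·C(10, 1)·C(5, 3) = 5600. Avoid both = 245157 − 76440 − 30600 + 5600 = 143717.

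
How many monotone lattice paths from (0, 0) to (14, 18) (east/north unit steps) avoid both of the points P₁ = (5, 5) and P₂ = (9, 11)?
Number of paths = 254974080

Inclusion–exclusion. Total paths: C(32, 14) = 471435600. Through P₁: C(10, 5)·C(22, 9) = 125349840. Through P₂: C(20, 9)·C(12, 5) = 133024320. Since P₁ is strictly southwest of P₂, a monotone path through both must visit P₁ then P₂; paths through both = C(10, 5)·C(10, 4)·C(12, 5) = 41912640. Avoid both = 471435600 − 125349840 − 133024320 + 41912640 = 254974080.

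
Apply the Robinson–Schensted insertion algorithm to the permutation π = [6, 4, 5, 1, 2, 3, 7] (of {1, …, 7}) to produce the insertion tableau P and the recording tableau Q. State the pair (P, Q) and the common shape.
P = [1, 2, 3, 7] / [4, 5] / [6];  Q = [1, 3, 6, 7] / [2, 5] / [4];  common shape = (4, 2, 1)

Row-insert the values π_1, π_2, … into P one at a time, bumping the leftmost entry strictly greater than the inserted value down to the next row. The recording tableau Q records, in position (i, j), the step at which that cell was added to P.
  Insert 6 (step 1): P = [6];  Q = [1]
  Insert 4 (step 2): P = [4] / [6];  Q = [1] / [2]
  Insert 5 (step 3): P = [4, 5] / [6];  Q = [1, 3] / [2]
  Insert 1 (step 4): P = [1, 5] / [4] / [6];  Q = [1, 3] / [2] / [4]
  Insert 2 (step 5): P = [1, 2] / [4, 5] / [6];  Q = [1, 3] / [2, 5] / [4]
  Insert 3 (step 6): P = [1, 2, 3] / [4, 5] / [6];  Q = [1, 3, 6] / [2, 5] / [4]
  Insert 7 (step 7): P = [1, 2, 3, 7] / [4, 5] / [6];  Q = [1, 3, 6, 7] / [2, 5] / [4]
Final shape: (4, 2, 1).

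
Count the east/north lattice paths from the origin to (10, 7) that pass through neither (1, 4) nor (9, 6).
Number of paths = 8788

Inclusion–exclusion. Total paths: C(17, 10) = 19448. Through P₁: C(5, 1)·C(12, 9) = 1100. Through P₂: C(15, 9)·C(2, 1) = 10010. Since P₁ is strictly southwest of P₂, a monotone path through both must visit P₁ then P₂; paths through both = C(5, 1)·C(10, 8)·C(2, 1) = 450. Avoid both = 19448 − 1100 − 10010 + 450 = 8788.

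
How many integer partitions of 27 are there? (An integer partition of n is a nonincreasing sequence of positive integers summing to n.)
p(27) = 3010

Compute p(n) via the recurrence p(n, m) = p(n, m−1) + p(n−m, m), where p(n, m) counts partitions of n with all parts ≤ m and p(n) = p(n, n). The base cases are p(0, m) = 1 and p(n, 0) = 0 for n > 0. Filling the table yields p(27) = 3010. (Euler's pentagonal recurrence is an alternative.)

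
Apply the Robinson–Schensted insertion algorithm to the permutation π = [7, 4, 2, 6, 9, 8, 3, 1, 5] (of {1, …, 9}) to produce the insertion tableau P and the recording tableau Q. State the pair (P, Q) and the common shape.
P = [1, 3, 5] / [2, 6, 8] / [4, 9] / [7];  Q = [1, 4, 5] / [2, 6, 9] / [3, 7] / [8];  common shape = (3, 3, 2, 1)

Row-insert the values π_1, π_2, … into P one at a time, bumping the leftmost entry strictly greater than the inserted value down to the next row. The recording tableau Q records, in position (i, j), the step at which that cell was added to P.
  Insert 7 (step 1): P = [7];  Q = [1]
  Insert 4 (step 2): P = [4] / [7];  Q = [1] / [2]
  Insert 2 (step 3): P = [2] / [4] / [7];  Q = [1] / [2] / [3]
  Insert 6 (step 4): P = [2, 6] / [4] / [7];  Q = [1, 4] / [2] / [3]
  Insert 9 (step 5): P = [2, 6, 9] / [4] / [7];  Q = [1, 4, 5] / [2] / [3]
  Insert 8 (step 6): P = [2, 6, 8] / [4, 9] / [7];  Q = [1, 4, 5] / [2, 6] / [3]
  Insert 3 (step 7): P = [2, 3, 8] / [4, 6] / [7, 9];  Q = [1, 4, 5] / [2, 6] / [3, 7]
  Insert 1 (step 8): P = [1, 3, 8] / [2, 6] / [4, 9] / [7];  Q = [1, 4, 5] / [2, 6] / [3, 7] / [8]
  Insert 5 (step 9): P = [1, 3, 5] / [2, 6, 8] / [4, 9] / [7];  Q = [1, 4, 5] / [2, 6, 9] / [3, 7] / [8]
Final shape: (3, 3, 2, 1).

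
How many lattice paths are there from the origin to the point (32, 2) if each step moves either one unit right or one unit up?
Number of paths = 561

A monotone lattice path from (0, 0) to (32, 2) consists of 32 east steps and 2 north steps in some order, so it is determined by which 32 of the 34 steps are east. The count is C(34, 32) = 561.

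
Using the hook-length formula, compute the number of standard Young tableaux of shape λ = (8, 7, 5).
# SYT of shape (8, 7, 5) = 4157010

Hook-length formula: f^λ = n! / Π hook(c), product over all cells c of the Young diagram. For λ = (8, 7, 5), n = 20 boxes. Hook lengths by row (left-to-right, top-to-bottom): [10, 9, 8, 7, 6, 4, 3, 1]; [8, 7, 6, 5, 4, 2, 1]; [5, 4, 3, 2, 1]. Product of hooks = 585252864000. So f^λ = 20! / 585252864000 = 2432902008176640000 / 585252864000 = 4157010.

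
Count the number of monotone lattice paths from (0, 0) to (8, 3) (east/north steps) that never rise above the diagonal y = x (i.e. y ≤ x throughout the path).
Number of paths = 110

By the reflection principle (André's argument), the number of monotone paths to (8, 3) with n ≤ m that never go above y = x is C(11, 8) − C(11, 9) = 165 − 55 = 110.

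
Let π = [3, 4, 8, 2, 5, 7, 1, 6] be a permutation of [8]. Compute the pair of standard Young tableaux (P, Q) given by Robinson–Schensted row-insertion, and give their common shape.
P = [1, 4, 5, 6] / [2, 7] / [3, 8];  Q = [1, 2, 3, 6] / [4, 5] / [7, 8];  common shape = (4, 2, 2)

Row-insert the values π_1, π_2, … into P one at a time, bumping the leftmost entry strictly greater than the inserted value down to the next row. The recording tableau Q records, in position (i, j), the step at which that cell was added to P.
  Insert 3 (step 1): P = [3];  Q = [1]
  Insert 4 (step 2): P = [3, 4];  Q = [1, 2]
  Insert 8 (step 3): P = [3, 4, 8];  Q = [1, 2, 3]
  Insert 2 (step 4): P = [2, 4, 8] / [3];  Q = [1, 2, 3] / [4]
  Insert 5 (step 5): P = [2, 4, 5] / [3, 8];  Q = [1, 2, 3] / [4, 5]
  Insert 7 (step 6): P = [2, 4, 5, 7] / [3, 8];  Q = [1, 2, 3, 6] / [4, 5]
  Insert 1 (step 7): P = [1, 4, 5, 7] / [2, 8] / [3];  Q = [1, 2, 3, 6] / [4, 5] / [7]
  Insert 6 (step 8): P = [1, 4, 5, 6] / [2, 7] / [3, 8];  Q = [1, 2, 3, 6] / [4, 5] / [7, 8]
Final shape: (4, 2, 2).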